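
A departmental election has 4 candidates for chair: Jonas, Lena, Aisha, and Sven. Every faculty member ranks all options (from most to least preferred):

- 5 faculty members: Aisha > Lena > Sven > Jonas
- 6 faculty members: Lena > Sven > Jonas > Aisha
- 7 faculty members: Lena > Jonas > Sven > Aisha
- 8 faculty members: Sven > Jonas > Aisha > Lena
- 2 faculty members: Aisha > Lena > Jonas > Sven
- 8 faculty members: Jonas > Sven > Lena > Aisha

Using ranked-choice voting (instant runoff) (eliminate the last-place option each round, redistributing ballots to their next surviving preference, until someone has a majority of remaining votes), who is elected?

Lena

Round 1: Jonas 8, Lena 13, Aisha 7, Sven 8. Eliminate Aisha.
Round 2: Jonas 8, Lena 20, Sven 8. Lena has a majority.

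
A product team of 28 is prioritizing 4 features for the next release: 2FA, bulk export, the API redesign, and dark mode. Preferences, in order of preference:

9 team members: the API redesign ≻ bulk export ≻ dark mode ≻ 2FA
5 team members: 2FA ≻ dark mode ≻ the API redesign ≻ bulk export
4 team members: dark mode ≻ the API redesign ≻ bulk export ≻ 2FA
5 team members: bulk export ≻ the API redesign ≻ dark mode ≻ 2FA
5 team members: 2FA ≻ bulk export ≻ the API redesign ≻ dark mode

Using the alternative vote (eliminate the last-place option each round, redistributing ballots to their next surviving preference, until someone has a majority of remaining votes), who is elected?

the API redesign

Round 1: 2FA 10, bulk export 5, the API redesign 9, dark mode 4. Eliminate dark mode.
Round 2: 2FA 10, bulk export 5, the API redesign 13. Eliminate bulk export.
Round 3: 2FA 10, the API redesign 18. The API redesign has a majority.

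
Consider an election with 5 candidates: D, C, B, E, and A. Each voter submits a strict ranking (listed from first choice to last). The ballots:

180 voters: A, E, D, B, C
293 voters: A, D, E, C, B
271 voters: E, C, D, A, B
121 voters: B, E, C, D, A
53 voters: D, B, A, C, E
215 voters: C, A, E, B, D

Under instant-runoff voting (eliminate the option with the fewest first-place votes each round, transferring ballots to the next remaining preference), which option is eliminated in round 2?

B

Round 1: D 53, C 215, B 121, E 271, A 473. Eliminate D.
Round 2: C 215, B 174, E 271, A 473. Eliminate B.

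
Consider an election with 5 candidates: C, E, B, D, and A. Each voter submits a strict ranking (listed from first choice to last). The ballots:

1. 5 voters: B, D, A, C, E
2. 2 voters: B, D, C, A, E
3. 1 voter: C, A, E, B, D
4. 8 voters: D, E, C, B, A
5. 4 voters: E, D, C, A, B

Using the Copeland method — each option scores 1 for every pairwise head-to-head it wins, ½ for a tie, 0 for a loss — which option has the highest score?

D

C: beats B and A; loses to E and D → score 2.
E: beats C, B, and A; loses to D → score 3.
B: beats A; loses to C, E, and D → score 1.
D: beats C, E, B, and A → score 4.
A: loses to C, E, B, and D → score 0.
D has the best pairwise record.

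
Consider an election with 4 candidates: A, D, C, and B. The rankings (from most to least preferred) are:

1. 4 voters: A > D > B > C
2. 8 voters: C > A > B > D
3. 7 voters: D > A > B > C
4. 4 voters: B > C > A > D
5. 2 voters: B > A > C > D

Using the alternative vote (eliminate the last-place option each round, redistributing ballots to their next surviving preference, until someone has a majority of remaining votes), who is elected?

C

Round 1: A 4, D 7, C 8, B 6. Eliminate A.
Round 2: D 11, C 8, B 6. Eliminate B.
Round 3: D 11, C 14. C has a majority.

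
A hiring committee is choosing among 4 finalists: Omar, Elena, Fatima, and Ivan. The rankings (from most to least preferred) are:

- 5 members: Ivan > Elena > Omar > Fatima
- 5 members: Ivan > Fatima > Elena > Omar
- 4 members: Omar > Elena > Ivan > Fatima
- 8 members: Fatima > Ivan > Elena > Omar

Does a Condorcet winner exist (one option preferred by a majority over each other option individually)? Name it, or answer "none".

Ivan vs Omar: 18–4 for Ivan.
Ivan vs Elena: 18–4 for Ivan.
Ivan vs Fatima: 14–8 for Ivan.
Ivan beats every other option head-to-head.

Ivan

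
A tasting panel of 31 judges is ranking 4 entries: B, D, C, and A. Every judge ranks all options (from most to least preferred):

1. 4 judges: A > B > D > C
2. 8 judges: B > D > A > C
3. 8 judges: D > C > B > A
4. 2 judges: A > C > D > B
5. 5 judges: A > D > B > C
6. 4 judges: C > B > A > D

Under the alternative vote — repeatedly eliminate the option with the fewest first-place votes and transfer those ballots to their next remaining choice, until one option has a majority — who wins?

B

Round 1: B 8, D 8, C 4, A 11. Eliminate C.
Round 2: B 12, D 8, A 11. Eliminate D.
Round 3: B 20, A 11. B has a majority.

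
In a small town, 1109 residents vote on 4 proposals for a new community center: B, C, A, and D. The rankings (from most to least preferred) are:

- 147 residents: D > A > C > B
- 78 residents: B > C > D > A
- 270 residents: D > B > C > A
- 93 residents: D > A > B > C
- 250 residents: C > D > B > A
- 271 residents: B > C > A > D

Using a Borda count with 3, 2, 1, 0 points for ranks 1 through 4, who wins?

D

B: 147·0 + 78·3 + 270·2 + 93·1 + 250·1 + 271·3 = 1930
C: 147·1 + 78·2 + 270·1 + 93·0 + 250·3 + 271·2 = 1865
A: 147·2 + 78·0 + 270·0 + 93·2 + 250·0 + 271·1 = 751
D: 147·3 + 78·1 + 270·3 + 93·3 + 250·2 + 271·0 = 2108
D has the highest Borda score (2108).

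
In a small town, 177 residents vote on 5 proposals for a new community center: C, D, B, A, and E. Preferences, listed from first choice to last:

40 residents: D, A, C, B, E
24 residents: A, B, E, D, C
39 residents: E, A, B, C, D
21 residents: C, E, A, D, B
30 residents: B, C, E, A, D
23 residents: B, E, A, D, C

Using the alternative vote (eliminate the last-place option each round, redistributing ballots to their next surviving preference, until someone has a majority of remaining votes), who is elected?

Round 1: C 21, D 40, B 53, A 24, E 39. Eliminate C.
Round 2: D 40, B 53, A 24, E 60. Eliminate A.
Round 3: D 40, B 77, E 60. Eliminate D.
Round 4: B 117, E 60. B has a majority.

B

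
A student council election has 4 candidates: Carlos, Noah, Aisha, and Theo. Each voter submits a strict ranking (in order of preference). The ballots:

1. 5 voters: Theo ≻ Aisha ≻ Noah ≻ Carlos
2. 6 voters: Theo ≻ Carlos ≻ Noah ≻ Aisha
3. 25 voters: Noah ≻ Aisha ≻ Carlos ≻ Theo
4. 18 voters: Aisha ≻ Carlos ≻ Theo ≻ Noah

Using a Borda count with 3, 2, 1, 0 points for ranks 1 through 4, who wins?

Carlos: 5·0 + 6·2 + 25·1 + 18·2 = 73
Noah: 5·1 + 6·1 + 25·3 + 18·0 = 86
Aisha: 5·2 + 6·0 + 25·2 + 18·3 = 114
Theo: 5·3 + 6·3 + 25·0 + 18·1 = 51
Aisha has the highest Borda score (114).

Aisha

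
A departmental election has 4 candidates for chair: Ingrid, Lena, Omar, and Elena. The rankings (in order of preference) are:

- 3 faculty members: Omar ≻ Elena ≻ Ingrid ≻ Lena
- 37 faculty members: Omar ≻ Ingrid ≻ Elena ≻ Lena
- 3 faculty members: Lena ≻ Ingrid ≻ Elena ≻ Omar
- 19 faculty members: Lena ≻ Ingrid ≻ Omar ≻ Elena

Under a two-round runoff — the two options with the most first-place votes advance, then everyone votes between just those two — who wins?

Round 1 first-place votes: Ingrid 0, Lena 22, Omar 40, Elena 0.
Omar and Lena advance.
Runoff: Omar is preferred to Lena by 40 voters; Lena by 22.
Omar wins the runoff.

Omar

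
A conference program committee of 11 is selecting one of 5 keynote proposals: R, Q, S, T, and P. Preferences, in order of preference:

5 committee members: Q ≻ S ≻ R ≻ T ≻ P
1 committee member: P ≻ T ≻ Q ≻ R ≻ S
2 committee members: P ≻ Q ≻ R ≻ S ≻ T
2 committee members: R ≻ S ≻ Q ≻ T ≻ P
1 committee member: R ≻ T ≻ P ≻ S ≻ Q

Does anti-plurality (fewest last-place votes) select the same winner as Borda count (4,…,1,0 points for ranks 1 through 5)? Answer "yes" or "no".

no

Anti-plurality — last-place votes: R 0, Q 1, S 1, T 2, P 7. Winner: R.
Borda — scores: R 27, Q 32, S 24, T 13, P 14. Winner: Q.
The two methods disagree.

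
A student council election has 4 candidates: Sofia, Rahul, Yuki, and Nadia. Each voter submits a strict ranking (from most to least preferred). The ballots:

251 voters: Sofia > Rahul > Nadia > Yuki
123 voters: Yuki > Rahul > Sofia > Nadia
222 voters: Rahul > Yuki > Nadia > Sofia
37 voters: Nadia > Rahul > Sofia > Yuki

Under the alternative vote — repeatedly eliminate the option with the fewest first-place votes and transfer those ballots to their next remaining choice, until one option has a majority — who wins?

Rahul

Round 1: Sofia 251, Rahul 222, Yuki 123, Nadia 37. Eliminate Nadia.
Round 2: Sofia 251, Rahul 259, Yuki 123. Eliminate Yuki.
Round 3: Sofia 251, Rahul 382. Rahul has a majority.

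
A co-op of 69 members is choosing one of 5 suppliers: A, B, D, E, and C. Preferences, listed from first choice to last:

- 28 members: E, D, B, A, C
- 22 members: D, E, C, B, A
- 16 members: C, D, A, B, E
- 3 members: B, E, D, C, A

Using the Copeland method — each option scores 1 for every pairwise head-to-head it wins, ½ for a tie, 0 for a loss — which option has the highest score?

A: loses to B, D, E, and C → score 0.
B: beats A; loses to D, E, and C → score 1.
D: beats A, B, E, and C → score 4.
E: beats A, B, and C; loses to D → score 3.
C: beats A and B; loses to D and E → score 2.
D has the best pairwise record.

D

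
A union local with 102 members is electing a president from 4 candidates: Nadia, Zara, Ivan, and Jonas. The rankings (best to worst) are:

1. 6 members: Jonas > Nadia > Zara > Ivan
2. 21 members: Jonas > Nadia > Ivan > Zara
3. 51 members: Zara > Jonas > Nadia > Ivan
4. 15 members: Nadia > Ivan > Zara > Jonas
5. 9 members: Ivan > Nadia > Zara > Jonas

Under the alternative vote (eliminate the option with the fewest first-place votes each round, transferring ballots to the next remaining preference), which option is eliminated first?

Round 1: Nadia 15, Zara 51, Ivan 9, Jonas 27. Eliminate Ivan.

Ivan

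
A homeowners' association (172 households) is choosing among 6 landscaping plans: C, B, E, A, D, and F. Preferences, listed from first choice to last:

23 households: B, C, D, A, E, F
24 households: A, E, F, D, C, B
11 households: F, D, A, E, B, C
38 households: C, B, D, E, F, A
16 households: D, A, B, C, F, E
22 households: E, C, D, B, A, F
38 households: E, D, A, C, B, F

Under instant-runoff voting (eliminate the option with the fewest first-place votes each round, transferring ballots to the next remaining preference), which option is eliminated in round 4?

Round 1: C 38, B 23, E 60, A 24, D 16, F 11. Eliminate F.
Round 2: C 38, B 23, E 60, A 24, D 27. Eliminate B.
Round 3: C 61, E 60, A 24, D 27. Eliminate A.
Round 4: C 61, E 84, D 27. Eliminate D.

D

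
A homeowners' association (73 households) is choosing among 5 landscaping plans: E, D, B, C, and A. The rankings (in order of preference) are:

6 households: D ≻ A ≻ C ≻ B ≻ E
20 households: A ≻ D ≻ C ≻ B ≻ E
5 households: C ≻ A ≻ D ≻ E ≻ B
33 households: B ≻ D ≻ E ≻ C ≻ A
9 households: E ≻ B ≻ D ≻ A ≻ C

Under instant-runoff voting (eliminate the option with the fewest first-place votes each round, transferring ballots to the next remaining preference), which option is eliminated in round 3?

Round 1: E 9, D 6, B 33, C 5, A 20. Eliminate C.
Round 2: E 9, D 6, B 33, A 25. Eliminate D.
Round 3: E 9, B 33, A 31. Eliminate E.

E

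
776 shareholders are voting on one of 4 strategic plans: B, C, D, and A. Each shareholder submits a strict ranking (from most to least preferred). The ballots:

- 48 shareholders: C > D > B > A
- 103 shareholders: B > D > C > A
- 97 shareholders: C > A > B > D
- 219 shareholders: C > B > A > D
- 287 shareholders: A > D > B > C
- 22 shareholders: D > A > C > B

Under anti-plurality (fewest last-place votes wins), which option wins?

B

Last-place votes: B 22, C 287, D 316, A 151.
B is ranked last by the fewest voters, so B wins.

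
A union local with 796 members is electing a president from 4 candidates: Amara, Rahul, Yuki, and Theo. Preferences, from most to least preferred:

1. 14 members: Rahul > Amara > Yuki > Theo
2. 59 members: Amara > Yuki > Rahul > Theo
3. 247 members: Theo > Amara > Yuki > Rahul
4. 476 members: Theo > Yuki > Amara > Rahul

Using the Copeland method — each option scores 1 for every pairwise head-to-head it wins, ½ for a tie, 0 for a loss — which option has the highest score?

Theo

Amara: beats Rahul; loses to Yuki and Theo → score 1.
Rahul: loses to Amara, Yuki, and Theo → score 0.
Yuki: beats Amara and Rahul; loses to Theo → score 2.
Theo: beats Amara, Rahul, and Yuki → score 3.
Theo has the best pairwise record.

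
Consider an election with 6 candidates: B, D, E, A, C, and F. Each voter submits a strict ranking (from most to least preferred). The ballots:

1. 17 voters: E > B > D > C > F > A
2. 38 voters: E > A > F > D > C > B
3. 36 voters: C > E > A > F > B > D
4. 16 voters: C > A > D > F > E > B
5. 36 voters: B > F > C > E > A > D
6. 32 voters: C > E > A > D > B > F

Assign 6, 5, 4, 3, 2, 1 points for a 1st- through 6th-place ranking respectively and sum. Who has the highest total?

B: 17·5 + 38·1 + 36·2 + 16·1 + 36·6 + 32·2 = 491
D: 17·4 + 38·3 + 36·1 + 16·4 + 36·1 + 32·3 = 414
E: 17·6 + 38·6 + 36·5 + 16·2 + 36·3 + 32·5 = 810
A: 17·1 + 38·5 + 36·4 + 16·5 + 36·2 + 32·4 = 631
C: 17·3 + 38·2 + 36·6 + 16·6 + 36·4 + 32·6 = 775
F: 17·2 + 38·4 + 36·3 + 16·3 + 36·5 + 32·1 = 554
E has the highest Borda score (810).

E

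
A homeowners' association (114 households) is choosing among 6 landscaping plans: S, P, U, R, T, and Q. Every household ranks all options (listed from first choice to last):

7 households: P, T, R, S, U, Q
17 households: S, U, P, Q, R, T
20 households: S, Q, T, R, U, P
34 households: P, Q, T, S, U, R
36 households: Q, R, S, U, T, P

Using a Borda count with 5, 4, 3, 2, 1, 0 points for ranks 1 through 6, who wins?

Q

S: 7·2 + 17·5 + 20·5 + 34·2 + 36·3 = 375
P: 7·5 + 17·3 + 20·0 + 34·5 + 36·0 = 256
U: 7·1 + 17·4 + 20·1 + 34·1 + 36·2 = 201
R: 7·3 + 17·1 + 20·2 + 34·0 + 36·4 = 222
T: 7·4 + 17·0 + 20·3 + 34·3 + 36·1 = 226
Q: 7·0 + 17·2 + 20·4 + 34·4 + 36·5 = 430
Q has the highest Borda score (430).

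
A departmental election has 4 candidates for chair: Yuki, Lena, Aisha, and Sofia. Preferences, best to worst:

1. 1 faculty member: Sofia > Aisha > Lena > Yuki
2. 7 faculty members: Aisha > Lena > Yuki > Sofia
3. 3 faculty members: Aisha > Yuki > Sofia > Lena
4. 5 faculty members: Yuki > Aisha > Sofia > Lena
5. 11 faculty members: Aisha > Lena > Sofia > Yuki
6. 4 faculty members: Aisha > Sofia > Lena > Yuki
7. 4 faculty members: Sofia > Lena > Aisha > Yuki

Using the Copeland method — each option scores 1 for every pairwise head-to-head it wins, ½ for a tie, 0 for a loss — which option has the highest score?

Yuki: loses to Lena, Aisha, and Sofia → score 0.
Lena: beats Yuki and Sofia; loses to Aisha → score 2.
Aisha: beats Yuki, Lena, and Sofia → score 3.
Sofia: beats Yuki; loses to Lena and Aisha → score 1.
Aisha has the best pairwise record.

Aisha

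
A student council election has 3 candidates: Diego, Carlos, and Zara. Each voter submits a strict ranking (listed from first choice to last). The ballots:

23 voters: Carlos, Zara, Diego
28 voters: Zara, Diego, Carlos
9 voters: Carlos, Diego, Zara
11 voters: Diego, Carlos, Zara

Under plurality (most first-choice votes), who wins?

Carlos

First-place votes: Diego 11, Carlos 32, Zara 28.
Carlos has the most first-place votes.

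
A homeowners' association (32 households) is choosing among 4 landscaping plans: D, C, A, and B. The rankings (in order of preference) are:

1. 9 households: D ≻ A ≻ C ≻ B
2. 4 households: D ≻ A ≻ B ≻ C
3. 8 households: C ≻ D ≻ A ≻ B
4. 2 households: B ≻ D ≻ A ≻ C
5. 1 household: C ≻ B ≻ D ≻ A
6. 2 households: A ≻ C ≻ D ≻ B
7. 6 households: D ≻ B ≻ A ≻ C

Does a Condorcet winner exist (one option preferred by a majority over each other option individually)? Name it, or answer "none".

D vs C: 21–11 for D.
D vs A: 30–2 for D.
D vs B: 29–3 for D.
D beats every other option head-to-head.

D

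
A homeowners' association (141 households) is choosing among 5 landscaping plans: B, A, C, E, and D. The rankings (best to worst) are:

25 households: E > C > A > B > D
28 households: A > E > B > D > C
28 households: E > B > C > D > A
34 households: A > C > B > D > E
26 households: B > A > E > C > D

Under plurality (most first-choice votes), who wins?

A

First-place votes: B 26, A 62, C 0, E 53, D 0.
A has the most first-place votes.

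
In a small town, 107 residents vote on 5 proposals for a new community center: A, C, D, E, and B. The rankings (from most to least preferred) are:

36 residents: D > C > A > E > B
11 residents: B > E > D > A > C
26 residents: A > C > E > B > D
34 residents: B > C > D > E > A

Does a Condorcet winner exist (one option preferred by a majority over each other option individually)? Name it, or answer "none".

C

C vs A: 70–37 for C.
C vs D: 60–47 for C.
C vs E: 96–11 for C.
C vs B: 62–45 for C.
C beats every other option head-to-head.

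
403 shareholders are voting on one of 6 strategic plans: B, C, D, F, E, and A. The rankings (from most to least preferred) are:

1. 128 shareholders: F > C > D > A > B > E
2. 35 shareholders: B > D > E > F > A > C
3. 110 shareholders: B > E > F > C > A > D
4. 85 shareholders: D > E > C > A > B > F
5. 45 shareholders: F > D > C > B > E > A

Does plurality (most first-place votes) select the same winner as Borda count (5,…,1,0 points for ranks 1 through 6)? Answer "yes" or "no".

yes

Plurality — first-place votes: B 145, C 0, D 85, F 173, E 0, A 0. Winner: F.
Borda — scores: B 1028, C 1122, D 1129, F 1265, E 930, A 571. Winner: F.
The two methods agree.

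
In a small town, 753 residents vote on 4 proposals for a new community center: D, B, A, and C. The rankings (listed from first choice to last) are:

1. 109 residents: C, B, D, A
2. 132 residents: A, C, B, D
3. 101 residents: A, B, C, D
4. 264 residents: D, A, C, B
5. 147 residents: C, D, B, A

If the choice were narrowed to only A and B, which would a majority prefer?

Voters preferring A to B: 497; preferring B to A: 256.
A wins the head-to-head.

A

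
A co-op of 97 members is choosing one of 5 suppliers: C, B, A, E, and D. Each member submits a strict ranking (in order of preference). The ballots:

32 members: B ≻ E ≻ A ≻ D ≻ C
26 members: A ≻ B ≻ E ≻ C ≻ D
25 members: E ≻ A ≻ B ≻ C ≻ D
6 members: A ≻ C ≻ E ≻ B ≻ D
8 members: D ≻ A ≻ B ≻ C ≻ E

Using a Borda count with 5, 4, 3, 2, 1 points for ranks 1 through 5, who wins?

A

C: 32·1 + 26·2 + 25·2 + 6·4 + 8·2 = 174
B: 32·5 + 26·4 + 25·3 + 6·2 + 8·3 = 375
A: 32·3 + 26·5 + 25·4 + 6·5 + 8·4 = 388
E: 32·4 + 26·3 + 25·5 + 6·3 + 8·1 = 357
D: 32·2 + 26·1 + 25·1 + 6·1 + 8·5 = 161
A has the highest Borda score (388).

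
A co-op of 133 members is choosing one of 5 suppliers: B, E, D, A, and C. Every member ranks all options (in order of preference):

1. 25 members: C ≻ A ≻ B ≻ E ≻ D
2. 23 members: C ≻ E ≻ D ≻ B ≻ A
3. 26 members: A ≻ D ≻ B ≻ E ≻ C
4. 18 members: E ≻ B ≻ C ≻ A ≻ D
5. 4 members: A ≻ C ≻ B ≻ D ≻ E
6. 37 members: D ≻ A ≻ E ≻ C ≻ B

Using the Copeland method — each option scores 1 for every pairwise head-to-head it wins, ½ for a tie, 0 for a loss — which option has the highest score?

B: loses to E, D, A, and C → score 0.
E: beats B and C; loses to D and A → score 2.
D: beats B and E; loses to A and C → score 2.
A: beats B, E, D, and C → score 4.
C: beats B and D; loses to E and A → score 2.
A has the best pairwise record.

A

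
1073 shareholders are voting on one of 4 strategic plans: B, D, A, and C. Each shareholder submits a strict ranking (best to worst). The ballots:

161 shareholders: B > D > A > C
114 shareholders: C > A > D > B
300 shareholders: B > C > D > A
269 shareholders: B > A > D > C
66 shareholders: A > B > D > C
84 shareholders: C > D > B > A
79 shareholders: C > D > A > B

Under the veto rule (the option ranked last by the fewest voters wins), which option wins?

Last-place votes: B 193, D 0, A 384, C 496.
D is ranked last by the fewest voters, so D wins.

D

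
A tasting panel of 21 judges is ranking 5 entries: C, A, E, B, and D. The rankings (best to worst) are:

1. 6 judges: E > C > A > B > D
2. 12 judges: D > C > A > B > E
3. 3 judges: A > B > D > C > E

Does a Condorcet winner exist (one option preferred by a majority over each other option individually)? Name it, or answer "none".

D

D vs C: 15–6 for D.
D vs A: 12–9 for D.
D vs E: 15–6 for D.
D vs B: 12–9 for D.
D beats every other option head-to-head.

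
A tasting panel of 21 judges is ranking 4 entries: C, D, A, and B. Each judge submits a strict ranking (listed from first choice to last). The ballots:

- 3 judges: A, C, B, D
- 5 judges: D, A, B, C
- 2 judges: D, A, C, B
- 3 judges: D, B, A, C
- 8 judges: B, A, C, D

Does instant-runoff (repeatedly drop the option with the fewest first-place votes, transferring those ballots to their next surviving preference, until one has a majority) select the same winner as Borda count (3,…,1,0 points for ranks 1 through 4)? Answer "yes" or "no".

no

Instant-runoff — R1 C 0, D 10, A 3, B 8 (C out); R2 D 10, A 3, B 8 (A out); R3 D 10, B 11 (B winner). Winner: B.
Borda — scores: C 16, D 30, A 42, B 38. Winner: A.
The two methods disagree.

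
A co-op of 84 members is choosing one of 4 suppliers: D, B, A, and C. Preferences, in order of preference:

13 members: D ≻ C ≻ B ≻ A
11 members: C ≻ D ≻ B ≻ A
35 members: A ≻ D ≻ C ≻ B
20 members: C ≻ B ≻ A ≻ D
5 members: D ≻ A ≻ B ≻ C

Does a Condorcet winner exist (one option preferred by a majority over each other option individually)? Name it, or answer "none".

none

Checking pairwise contests:
A beats D 55–29.
D beats B 64–20.
B beats A 44–40.
D beats C 53–31.
Every option loses at least one head-to-head, so there is no Condorcet winner.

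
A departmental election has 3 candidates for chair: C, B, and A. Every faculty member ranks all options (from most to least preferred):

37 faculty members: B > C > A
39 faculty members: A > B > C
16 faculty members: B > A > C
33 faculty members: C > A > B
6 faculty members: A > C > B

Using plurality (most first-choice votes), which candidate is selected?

First-place votes: C 33, B 53, A 45.
B has the most first-place votes.

B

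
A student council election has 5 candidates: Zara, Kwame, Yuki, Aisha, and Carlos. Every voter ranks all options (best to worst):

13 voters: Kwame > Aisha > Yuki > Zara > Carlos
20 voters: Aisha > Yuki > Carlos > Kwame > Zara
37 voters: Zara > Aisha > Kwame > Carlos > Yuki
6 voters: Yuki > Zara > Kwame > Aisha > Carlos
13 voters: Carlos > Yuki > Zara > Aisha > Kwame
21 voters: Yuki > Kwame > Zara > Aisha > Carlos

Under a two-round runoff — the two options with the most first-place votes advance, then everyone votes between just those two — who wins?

Yuki

Round 1 first-place votes: Zara 37, Kwame 13, Yuki 27, Aisha 20, Carlos 13.
Zara and Yuki advance.
Runoff: Zara is preferred to Yuki by 37 voters; Yuki by 73.
Yuki wins the runoff.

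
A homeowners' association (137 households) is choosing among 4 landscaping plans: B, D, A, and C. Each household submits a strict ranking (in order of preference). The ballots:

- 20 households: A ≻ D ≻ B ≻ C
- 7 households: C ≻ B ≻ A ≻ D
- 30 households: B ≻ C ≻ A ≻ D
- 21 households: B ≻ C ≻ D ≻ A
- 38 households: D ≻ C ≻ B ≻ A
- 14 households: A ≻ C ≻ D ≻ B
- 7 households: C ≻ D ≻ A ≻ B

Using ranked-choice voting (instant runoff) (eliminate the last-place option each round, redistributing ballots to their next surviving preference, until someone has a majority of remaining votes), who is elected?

D

Round 1: B 51, D 38, A 34, C 14. Eliminate C.
Round 2: B 58, D 45, A 34. Eliminate A.
Round 3: B 58, D 79. D has a majority.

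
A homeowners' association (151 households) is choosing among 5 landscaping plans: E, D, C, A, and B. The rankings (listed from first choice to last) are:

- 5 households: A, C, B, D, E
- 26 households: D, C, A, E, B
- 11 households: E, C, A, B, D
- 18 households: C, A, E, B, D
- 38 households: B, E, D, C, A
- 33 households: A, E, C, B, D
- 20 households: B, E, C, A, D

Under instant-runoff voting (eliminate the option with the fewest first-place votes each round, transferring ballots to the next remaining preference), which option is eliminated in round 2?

D

Round 1: E 11, D 26, C 18, A 38, B 58. Eliminate E.
Round 2: D 26, C 29, A 38, B 58. Eliminate D.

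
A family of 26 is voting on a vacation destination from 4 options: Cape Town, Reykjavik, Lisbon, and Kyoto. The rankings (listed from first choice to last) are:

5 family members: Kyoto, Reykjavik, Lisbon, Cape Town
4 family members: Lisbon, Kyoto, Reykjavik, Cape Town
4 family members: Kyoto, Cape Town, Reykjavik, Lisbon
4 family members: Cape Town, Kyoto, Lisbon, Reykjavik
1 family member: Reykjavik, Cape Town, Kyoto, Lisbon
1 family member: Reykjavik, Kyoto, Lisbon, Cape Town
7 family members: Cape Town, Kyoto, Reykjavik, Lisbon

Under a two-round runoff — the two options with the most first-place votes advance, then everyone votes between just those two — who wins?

Round 1 first-place votes: Cape Town 11, Reykjavik 2, Lisbon 4, Kyoto 9.
Cape Town and Kyoto advance.
Runoff: Cape Town is preferred to Kyoto by 12 voters; Kyoto by 14.
Kyoto wins the runoff.

Kyoto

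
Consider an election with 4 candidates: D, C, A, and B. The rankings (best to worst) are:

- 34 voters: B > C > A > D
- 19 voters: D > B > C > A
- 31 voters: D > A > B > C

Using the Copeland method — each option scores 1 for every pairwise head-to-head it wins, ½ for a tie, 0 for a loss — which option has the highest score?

D

D: beats C, A, and B → score 3.
C: beats A; loses to D and B → score 1.
A: loses to D, C, and B → score 0.
B: beats C and A; loses to D → score 2.
D has the best pairwise record.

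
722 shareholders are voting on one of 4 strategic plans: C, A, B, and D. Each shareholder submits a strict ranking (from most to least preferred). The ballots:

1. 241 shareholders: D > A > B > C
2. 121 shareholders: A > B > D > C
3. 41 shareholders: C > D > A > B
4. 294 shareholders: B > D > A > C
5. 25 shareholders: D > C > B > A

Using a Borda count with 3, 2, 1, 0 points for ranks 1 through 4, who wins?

C: 241·0 + 121·0 + 41·3 + 294·0 + 25·2 = 173
A: 241·2 + 121·3 + 41·1 + 294·1 + 25·0 = 1180
B: 241·1 + 121·2 + 41·0 + 294·3 + 25·1 = 1390
D: 241·3 + 121·1 + 41·2 + 294·2 + 25·3 = 1589
D has the highest Borda score (1589).

D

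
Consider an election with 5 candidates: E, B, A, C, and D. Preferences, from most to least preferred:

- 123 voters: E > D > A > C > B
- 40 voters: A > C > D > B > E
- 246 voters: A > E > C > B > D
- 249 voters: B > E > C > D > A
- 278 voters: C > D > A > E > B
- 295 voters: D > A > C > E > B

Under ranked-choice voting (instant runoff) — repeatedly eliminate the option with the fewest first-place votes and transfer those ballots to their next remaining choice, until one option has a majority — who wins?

Round 1: E 123, B 249, A 286, C 278, D 295. Eliminate E.
Round 2: B 249, A 286, C 278, D 418. Eliminate B.
Round 3: A 286, C 527, D 418. Eliminate A.
Round 4: C 813, D 418. C has a majority.

C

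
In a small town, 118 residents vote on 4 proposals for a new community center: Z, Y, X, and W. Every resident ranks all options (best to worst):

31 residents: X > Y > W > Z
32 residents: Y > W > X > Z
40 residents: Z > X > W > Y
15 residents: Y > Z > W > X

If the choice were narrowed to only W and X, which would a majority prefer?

X

Voters preferring W to X: 47; preferring X to W: 71.
X wins the head-to-head.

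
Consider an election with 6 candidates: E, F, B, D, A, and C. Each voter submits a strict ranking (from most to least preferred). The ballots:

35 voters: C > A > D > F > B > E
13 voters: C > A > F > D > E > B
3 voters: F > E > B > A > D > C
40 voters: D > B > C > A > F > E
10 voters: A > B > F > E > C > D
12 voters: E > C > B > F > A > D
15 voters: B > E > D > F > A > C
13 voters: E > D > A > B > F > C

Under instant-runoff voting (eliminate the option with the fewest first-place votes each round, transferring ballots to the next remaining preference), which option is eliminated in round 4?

Round 1: E 25, F 3, B 15, D 40, A 10, C 48. Eliminate F.
Round 2: E 28, B 15, D 40, A 10, C 48. Eliminate A.
Round 3: E 28, B 25, D 40, C 48. Eliminate B.
Round 4: E 53, D 40, C 48. Eliminate D.

D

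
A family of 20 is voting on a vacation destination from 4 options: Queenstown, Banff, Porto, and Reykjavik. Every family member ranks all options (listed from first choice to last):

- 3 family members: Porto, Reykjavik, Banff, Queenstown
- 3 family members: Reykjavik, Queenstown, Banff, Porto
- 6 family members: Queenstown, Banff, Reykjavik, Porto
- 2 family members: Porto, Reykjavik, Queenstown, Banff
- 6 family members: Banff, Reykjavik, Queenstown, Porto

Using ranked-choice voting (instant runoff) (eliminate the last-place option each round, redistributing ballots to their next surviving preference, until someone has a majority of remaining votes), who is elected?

Round 1: Queenstown 6, Banff 6, Porto 5, Reykjavik 3. Eliminate Reykjavik.
Round 2: Queenstown 9, Banff 6, Porto 5. Eliminate Porto.
Round 3: Queenstown 11, Banff 9. Queenstown has a majority.

Queenstown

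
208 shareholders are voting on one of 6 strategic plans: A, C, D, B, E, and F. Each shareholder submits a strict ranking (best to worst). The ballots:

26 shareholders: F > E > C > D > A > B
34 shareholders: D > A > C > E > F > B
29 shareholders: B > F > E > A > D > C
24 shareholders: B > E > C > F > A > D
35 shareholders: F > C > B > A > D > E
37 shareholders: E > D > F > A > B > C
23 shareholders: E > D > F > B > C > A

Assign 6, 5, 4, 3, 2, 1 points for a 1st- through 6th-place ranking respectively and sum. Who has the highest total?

A: 26·2 + 34·5 + 29·3 + 24·2 + 35·3 + 37·3 + 23·1 = 596
C: 26·4 + 34·4 + 29·1 + 24·4 + 35·5 + 37·1 + 23·2 = 623
D: 26·3 + 34·6 + 29·2 + 24·1 + 35·2 + 37·5 + 23·5 = 734
B: 26·1 + 34·1 + 29·6 + 24·6 + 35·4 + 37·2 + 23·3 = 661
E: 26·5 + 34·3 + 29·4 + 24·5 + 35·1 + 37·6 + 23·6 = 863
F: 26·6 + 34·2 + 29·5 + 24·3 + 35·6 + 37·4 + 23·4 = 891
F has the highest Borda score (891).

F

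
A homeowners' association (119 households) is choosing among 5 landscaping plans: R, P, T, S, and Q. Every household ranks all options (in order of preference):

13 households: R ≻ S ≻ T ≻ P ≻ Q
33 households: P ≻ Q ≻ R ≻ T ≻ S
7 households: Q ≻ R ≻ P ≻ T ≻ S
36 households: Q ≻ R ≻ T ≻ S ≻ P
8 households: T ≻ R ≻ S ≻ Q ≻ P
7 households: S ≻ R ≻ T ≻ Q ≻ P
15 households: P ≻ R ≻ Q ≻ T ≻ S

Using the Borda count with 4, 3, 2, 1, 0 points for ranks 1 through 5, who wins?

R: 13·4 + 33·2 + 7·3 + 36·3 + 8·3 + 7·3 + 15·3 = 337
P: 13·1 + 33·4 + 7·2 + 36·0 + 8·0 + 7·0 + 15·4 = 219
T: 13·2 + 33·1 + 7·1 + 36·2 + 8·4 + 7·2 + 15·1 = 199
S: 13·3 + 33·0 + 7·0 + 36·1 + 8·2 + 7·4 + 15·0 = 119
Q: 13·0 + 33·3 + 7·4 + 36·4 + 8·1 + 7·1 + 15·2 = 316
R has the highest Borda score (337).

R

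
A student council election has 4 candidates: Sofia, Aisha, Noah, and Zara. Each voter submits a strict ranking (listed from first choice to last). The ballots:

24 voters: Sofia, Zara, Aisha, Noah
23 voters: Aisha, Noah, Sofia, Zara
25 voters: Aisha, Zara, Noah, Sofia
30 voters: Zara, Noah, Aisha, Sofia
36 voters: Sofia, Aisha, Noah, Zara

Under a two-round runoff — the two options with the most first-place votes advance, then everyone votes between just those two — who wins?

Aisha

Round 1 first-place votes: Sofia 60, Aisha 48, Noah 0, Zara 30.
Sofia and Aisha advance.
Runoff: Sofia is preferred to Aisha by 60 voters; Aisha by 78.
Aisha wins the runoff.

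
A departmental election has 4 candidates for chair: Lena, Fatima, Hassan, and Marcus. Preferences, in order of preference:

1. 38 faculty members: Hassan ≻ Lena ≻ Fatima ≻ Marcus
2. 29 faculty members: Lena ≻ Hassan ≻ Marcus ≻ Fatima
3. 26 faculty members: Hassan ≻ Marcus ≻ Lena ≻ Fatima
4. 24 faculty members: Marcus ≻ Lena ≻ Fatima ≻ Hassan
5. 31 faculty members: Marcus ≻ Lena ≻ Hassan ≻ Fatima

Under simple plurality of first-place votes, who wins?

First-place votes: Lena 29, Fatima 0, Hassan 64, Marcus 55.
Hassan has the most first-place votes.

Hassan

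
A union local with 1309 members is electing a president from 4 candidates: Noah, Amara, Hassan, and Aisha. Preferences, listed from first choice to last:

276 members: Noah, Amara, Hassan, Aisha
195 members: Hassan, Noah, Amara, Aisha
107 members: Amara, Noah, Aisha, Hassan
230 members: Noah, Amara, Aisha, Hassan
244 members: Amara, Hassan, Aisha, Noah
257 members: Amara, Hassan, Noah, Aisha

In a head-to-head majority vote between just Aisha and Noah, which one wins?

Voters preferring Aisha to Noah: 244; preferring Noah to Aisha: 1065.
Noah wins the head-to-head.

Noah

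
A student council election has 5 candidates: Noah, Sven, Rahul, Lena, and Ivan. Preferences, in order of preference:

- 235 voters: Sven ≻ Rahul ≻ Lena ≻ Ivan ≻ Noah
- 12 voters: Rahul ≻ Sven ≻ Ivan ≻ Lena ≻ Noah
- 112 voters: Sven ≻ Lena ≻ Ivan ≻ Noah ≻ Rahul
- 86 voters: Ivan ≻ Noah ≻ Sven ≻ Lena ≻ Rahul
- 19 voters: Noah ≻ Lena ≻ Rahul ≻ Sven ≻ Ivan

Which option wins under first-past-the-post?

First-place votes: Noah 19, Sven 347, Rahul 12, Lena 0, Ivan 86.
Sven has the most first-place votes.

Sven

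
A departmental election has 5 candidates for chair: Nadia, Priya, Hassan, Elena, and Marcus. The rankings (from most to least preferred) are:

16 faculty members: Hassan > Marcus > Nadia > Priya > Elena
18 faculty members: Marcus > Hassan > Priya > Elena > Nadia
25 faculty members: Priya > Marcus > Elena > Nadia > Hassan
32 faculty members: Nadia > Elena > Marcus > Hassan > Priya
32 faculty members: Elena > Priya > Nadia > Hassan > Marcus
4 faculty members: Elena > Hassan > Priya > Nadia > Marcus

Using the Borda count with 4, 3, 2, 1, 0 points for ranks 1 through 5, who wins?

Elena

Nadia: 16·2 + 18·0 + 25·1 + 32·4 + 32·2 + 4·1 = 253
Priya: 16·1 + 18·2 + 25·4 + 32·0 + 32·3 + 4·2 = 256
Hassan: 16·4 + 18·3 + 25·0 + 32·1 + 32·1 + 4·3 = 194
Elena: 16·0 + 18·1 + 25·2 + 32·3 + 32·4 + 4·4 = 308
Marcus: 16·3 + 18·4 + 25·3 + 32·2 + 32·0 + 4·0 = 259
Elena has the highest Borda score (308).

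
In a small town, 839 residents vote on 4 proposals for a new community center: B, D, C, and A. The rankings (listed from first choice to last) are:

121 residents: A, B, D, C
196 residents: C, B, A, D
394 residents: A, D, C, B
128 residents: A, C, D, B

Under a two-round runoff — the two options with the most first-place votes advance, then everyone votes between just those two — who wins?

A

Round 1 first-place votes: B 0, D 0, C 196, A 643.
A and C advance.
Runoff: A is preferred to C by 643 voters; C by 196.
A wins the runoff.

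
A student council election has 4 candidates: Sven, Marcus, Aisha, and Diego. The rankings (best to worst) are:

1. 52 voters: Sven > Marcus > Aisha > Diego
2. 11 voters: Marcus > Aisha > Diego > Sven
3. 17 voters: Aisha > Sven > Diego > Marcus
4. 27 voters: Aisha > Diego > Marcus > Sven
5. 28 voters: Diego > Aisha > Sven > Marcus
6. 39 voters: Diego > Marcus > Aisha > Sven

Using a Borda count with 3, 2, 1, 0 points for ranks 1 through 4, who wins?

Sven: 52·3 + 11·0 + 17·2 + 27·0 + 28·1 + 39·0 = 218
Marcus: 52·2 + 11·3 + 17·0 + 27·1 + 28·0 + 39·2 = 242
Aisha: 52·1 + 11·2 + 17·3 + 27·3 + 28·2 + 39·1 = 301
Diego: 52·0 + 11·1 + 17·1 + 27·2 + 28·3 + 39·3 = 283
Aisha has the highest Borda score (301).

Aisha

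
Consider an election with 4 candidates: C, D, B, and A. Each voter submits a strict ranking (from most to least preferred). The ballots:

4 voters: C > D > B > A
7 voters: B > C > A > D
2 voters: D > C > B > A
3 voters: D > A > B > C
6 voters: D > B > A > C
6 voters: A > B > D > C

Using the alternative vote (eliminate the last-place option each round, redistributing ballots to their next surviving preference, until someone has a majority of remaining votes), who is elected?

D

Round 1: C 4, D 11, B 7, A 6. Eliminate C.
Round 2: D 15, B 7, A 6. D has a majority.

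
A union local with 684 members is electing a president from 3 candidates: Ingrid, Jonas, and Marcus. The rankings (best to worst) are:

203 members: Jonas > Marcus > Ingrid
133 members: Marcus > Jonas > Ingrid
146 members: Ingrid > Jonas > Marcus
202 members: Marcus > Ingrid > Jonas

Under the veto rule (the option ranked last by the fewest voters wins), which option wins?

Last-place votes: Ingrid 336, Jonas 202, Marcus 146.
Marcus is ranked last by the fewest voters, so Marcus wins.

Marcus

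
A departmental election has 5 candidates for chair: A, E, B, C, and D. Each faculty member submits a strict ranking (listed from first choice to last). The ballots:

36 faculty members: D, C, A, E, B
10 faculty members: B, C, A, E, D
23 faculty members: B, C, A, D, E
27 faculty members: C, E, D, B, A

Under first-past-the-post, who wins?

D

First-place votes: A 0, E 0, B 33, C 27, D 36.
D has the most first-place votes.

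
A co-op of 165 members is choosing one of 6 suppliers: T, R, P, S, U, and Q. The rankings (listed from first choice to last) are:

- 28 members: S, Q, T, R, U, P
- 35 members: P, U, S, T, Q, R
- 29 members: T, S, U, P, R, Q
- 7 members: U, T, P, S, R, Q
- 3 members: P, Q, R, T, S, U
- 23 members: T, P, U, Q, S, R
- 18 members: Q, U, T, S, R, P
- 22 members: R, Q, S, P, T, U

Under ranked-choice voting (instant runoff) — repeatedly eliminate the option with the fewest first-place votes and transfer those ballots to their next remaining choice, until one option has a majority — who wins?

Round 1: T 52, R 22, P 38, S 28, U 7, Q 18. Eliminate U.
Round 2: T 59, R 22, P 38, S 28, Q 18. Eliminate Q.
Round 3: T 77, R 22, P 38, S 28. Eliminate R.
Round 4: T 77, P 38, S 50. Eliminate P.
Round 5: T 80, S 85. S has a majority.

S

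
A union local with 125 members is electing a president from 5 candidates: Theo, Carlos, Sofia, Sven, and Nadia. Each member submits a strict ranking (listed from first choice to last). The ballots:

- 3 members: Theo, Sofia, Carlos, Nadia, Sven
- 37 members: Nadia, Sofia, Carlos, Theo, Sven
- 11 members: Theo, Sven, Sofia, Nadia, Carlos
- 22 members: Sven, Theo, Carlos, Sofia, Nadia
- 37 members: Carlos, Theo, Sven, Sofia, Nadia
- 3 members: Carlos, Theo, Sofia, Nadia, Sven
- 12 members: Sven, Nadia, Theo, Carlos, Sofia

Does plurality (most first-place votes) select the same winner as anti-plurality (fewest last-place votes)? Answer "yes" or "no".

no

Plurality — first-place votes: Theo 14, Carlos 40, Sofia 0, Sven 34, Nadia 37. Winner: Carlos.
Anti-plurality — last-place votes: Theo 0, Carlos 11, Sofia 12, Sven 43, Nadia 59. Winner: Theo.
The two methods disagree.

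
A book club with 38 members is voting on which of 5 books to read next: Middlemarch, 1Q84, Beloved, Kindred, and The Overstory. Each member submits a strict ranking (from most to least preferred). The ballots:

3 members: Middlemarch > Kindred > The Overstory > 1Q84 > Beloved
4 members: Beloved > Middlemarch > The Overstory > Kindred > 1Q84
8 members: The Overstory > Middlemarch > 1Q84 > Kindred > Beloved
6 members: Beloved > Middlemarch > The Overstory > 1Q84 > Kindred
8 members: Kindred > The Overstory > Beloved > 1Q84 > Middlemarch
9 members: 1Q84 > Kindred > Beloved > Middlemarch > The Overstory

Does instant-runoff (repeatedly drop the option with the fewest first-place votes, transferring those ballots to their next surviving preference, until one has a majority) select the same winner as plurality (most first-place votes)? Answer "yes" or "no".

Instant-runoff — R1 Middlemarch 3, 1Q84 9, Beloved 10, Kindred 8, The Overstory 8 (Middlemarch out); R2 1Q84 9, Beloved 10, Kindred 11, The Overstory 8 (The Overstory out); R3 1Q84 17, Beloved 10, Kindred 11 (Beloved out); R4 1Q84 23, Kindred 15 (1Q84 winner). Winner: 1Q84.
Plurality — first-place votes: Middlemarch 3, 1Q84 9, Beloved 10, Kindred 8, The Overstory 8. Winner: Beloved.
The two methods disagree.

no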